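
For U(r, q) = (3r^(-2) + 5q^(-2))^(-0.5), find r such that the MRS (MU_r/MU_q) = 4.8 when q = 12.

r = 6

For CES with ρ = -2, MRS = (3/5)·(q/r)^3.
Setting (3/5)·(12/r)^3 = 4.8 gives (12/r)^3 = 8, so 12/r = 2 and r = 6.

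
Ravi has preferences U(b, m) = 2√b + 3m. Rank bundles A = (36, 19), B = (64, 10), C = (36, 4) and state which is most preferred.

Bundle A

Evaluate utility at each bundle:
U(A) = 69.000.
U(B) = 46.000.
U(C) = 24.000.
Highest utility is A, so A ≻ B ≻ C.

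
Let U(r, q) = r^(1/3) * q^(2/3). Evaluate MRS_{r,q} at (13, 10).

MU_r = 1/3·r^(-2/3)·q^(2/3) and MU_q = 2/3·r^(1/3)·q^(-1/3).
MRS = MU_r/MU_q = (0.5)·q/r.
At (13, 10): MRS = 5/13.
That is, one extra unit of r is worth 5/13 units of q at the margin.

MRS = 5/13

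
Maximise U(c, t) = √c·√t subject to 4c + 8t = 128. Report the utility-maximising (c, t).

c* = 16, t* = 8

MU_c = 0.5·c^(-0.5)·√t and MU_t = 0.5·√c·t^(-0.5).
MRS = MU_c/MU_t = t/c.
Tangency: set MRS = p_c/p_t = 4/8 = 0.5.
So t/c = 0.5, i.e. t = 0.5·c.
Substitute into the budget 4·c + 8·t = 128: 8·c = 128, so c* = 16.
Then t* = 0.5·16 = 8.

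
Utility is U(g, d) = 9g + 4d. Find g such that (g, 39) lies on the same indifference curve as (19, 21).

U(19, 21) = 255.
Set U(g, 39) = 255 and solve.
9g + 4·39 = 255 ⇒ 9g = 99 ⇒ g = 11.
Check: U(11, 39) = 255.

g = 11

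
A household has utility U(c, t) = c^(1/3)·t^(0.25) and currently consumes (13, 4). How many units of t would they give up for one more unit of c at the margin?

MRS = 16/39

MU_c = 1/3·c^(-2/3)·t^(0.25) and MU_t = 0.25·c^(1/3)·t^(-0.75).
MRS = MU_c/MU_t = (4/3)·t/c.
At (13, 4): MRS = 16/39.
So at (13, 4) the consumer would give up 16/39 units of t for one more unit of c.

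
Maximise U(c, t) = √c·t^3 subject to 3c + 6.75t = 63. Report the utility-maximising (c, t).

c* = 3, t* = 8

MU_c = 0.5·c^(-0.5)·t^3 and MU_t = 3·√c·t^2.
MRS = MU_c/MU_t = (1/6)·t/c.
Tangency: set MRS = p_c/p_t = 3/6.75 = 4/9.
So (1/6)·t/c = 4/9, i.e. t = (8/3)·c.
Substitute into the budget 3·c + 6.75·t = 63: 21·c = 63, so c* = 3.
Then t* = (8/3)·3 = 8.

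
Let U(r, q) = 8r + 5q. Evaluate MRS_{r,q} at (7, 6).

MRS = 1.6

MU_r = 8, MU_q = 5, so MRS = 8/5 = 1.6 at every bundle.
At (7, 6): MRS = 1.6.
That is, one extra unit of r is worth 1.6 units of q at the margin.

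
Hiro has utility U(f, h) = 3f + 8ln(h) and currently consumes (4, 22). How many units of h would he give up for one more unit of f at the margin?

MRS = 8.25

MU_f = 3, MU_h = 8/h.
MRS = 3 ÷ (8/h).
At (4, 22): MRS = 8.25.
That is, one extra unit of f is worth 8.25 units of h at the margin.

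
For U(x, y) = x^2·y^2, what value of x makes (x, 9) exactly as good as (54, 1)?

U(54, 1) = 2916.
Set U(x, 9) = 2916 and solve.
With y = 9: 9^2 = 81, so x^2 = 2916/81 = 36; taking the square root, x = 6.
Check: U(6, 9) = 2916.

x = 6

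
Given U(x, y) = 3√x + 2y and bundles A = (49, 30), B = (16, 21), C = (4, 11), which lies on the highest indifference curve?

Bundle A

Evaluate utility at each bundle:
U(A) = 81.000.
U(B) = 54.000.
U(C) = 28.000.
Highest utility is A, so A ≻ B ≻ C.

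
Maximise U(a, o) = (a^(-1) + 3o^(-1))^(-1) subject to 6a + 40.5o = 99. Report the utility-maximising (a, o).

For CES with ρ = -1, MRS = (1/3)·(o/a)^2.
Tangency: set MRS = p_a/p_o = 6/40.5 = 4/27.
So (o/a)^2 = 4/9; taking the square root, o/a = 2/3, i.e. o = (2/3)·a.
Substitute into the budget 6·a + 40.5·o = 99: 33·a = 99, so a* = 3 and o* = (2/3)·3 = 2.

a* = 3, o* = 2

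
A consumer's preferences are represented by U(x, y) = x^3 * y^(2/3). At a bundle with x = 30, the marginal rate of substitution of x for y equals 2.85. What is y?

y = 19

MU_x = 3·x^2·y^(2/3) and MU_y = 2/3·x^3·y^(-1/3).
MRS = MU_x/MU_y = (4.5)·y/x.
Substitute x = 30: MRS = y/(20/3). Setting y/(20/3) = 2.85 gives y = 2.85·(20/3) = 19.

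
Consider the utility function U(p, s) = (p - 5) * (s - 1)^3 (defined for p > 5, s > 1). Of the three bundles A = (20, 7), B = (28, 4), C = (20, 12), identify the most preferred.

Evaluate utility at each bundle:
U(A) = 3240.
U(B) = 621.
U(C) = 19965.
Highest utility is C, so C ≻ A ≻ B.

Bundle C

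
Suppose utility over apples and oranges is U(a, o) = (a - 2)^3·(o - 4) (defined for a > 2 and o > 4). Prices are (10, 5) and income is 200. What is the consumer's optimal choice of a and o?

a* = 14, o* = 12

MU_a = 3·(a−2)^2·(o−4), MU_o = (a−2)^3.
MRS = (3/1)·(o−4)/(a−2).
Tangency: set MRS = p_a/p_o = 10/5 = 2.
So (3/1)·(o − 4)/(a − 2) = 2, i.e. (o − 4) = (2/3)·(a − 2).
Rewrite the budget in excess-of-subsistence terms: 10·(a − 2) + 5·(o − 4) = 200 − 10·2 − 5·4 = 160.
Substituting, (40/3)·(a − 2) = 160, so a − 2 = 12 and a* = 14.
Then o − 4 = (2/3)·12 = 8, so o* = 12.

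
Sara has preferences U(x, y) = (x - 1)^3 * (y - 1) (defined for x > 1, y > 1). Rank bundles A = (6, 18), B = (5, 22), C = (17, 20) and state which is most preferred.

Bundle C

Evaluate utility at each bundle:
U(A) = 2125.
U(B) = 1344.
U(C) = 77824.
Highest utility is C, so C ≻ A ≻ B.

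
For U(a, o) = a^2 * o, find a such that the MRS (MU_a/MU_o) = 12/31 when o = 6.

MU_a = 2·a·o and MU_o = a^2.
MRS = MU_a/MU_o = (2/1)·o/a.
Substitute o = 6: MRS = 12/a. Setting 12/a = 12/31 gives a = 12/(12/31) = 31.

a = 31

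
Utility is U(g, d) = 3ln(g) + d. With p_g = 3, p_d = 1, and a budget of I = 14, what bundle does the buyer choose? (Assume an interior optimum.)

MU_g = 3/g, MU_d = 1.
MRS = 3/g ÷ 1.
Tangency: set MRS = p_g/p_d = 3/1 = 3.
MRS depends only on g: 3/g = 3 ⇒ g* = 3/3 = 1.
From the budget, 1·d = 14 − 3·1 = 11, so d* = 11.

g* = 1, d* = 11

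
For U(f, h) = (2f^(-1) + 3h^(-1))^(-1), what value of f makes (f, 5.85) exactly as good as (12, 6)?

U depends on (f, h) only through S = 2f^(-1) + 3h^(-1), so equal utility means equal S. At (12, 6): S = 2/3.
With h = 5.85: 3·5.85^(-1) = 20/39, so 2f^(-1) = 2/3 − 20/39 = 2/13, i.e. f^(-1) = 1/13.
Hence f = 1/(1/13) = 13.
Check: U(13, 5.85) = 1.5.

f = 13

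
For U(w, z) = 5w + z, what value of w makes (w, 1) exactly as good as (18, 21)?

w = 22

U(18, 21) = 111.
Set U(w, 1) = 111 and solve.
5w + 1 = 111 ⇒ 5w = 110 ⇒ w = 22.
Check: U(22, 1) = 111.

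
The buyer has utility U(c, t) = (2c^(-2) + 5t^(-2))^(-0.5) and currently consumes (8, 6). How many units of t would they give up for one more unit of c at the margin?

For CES with ρ = -2, MRS = (2/5)·(t/c)^3.
At (8, 6): MRS = 27/160.
That is, one extra unit of c is worth 27/160 units of t at the margin.

MRS = 27/160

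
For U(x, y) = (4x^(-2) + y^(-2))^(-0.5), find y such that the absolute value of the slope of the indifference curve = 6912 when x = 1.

y = 12

For CES with ρ = -2, MRS = (4/1)·(y/x)^3.
Setting (4/1)·(y/1)^3 = 6912 gives (y/1)^3 = 1728, so y/1 = 12 and y = 12.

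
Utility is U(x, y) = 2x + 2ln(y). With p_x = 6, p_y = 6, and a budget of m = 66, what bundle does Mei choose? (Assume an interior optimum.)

MU_x = 2, MU_y = 2/y.
MRS = 2 ÷ (2/y).
Tangency: set MRS = p_x/p_y = 6/6 = 1.
MRS depends only on y: y = 1 ⇒ y* = 1.
From the budget, 6·x = 66 − 6·1 = 60, so x* = 10.

x* = 10, y* = 1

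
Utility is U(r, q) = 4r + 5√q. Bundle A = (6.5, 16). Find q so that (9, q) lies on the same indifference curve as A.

U(6.5, 16) = 46.
Set U(9, q) = 46 and solve.
With r = 9: 5√q = 46 − 4·9 = 10, so √q = 2 and q = 4.
Check: U(9, 4) = 46.

q = 4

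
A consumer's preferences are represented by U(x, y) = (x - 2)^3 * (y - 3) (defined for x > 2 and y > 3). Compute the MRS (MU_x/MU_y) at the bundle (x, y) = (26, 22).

MU_x = 3·(x−2)^2·(y−3), MU_y = (x−2)^3.
MRS = (3/1)·(y−3)/(x−2).
At (26, 22): MRS = 2.375.
That is, one extra unit of x is worth 2.375 units of y at the margin.

MRS = 2.375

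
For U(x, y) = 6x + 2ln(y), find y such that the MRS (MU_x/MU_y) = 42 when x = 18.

y = 14

MU_x = 6, MU_y = 2/y.
MRS = 6 ÷ (2/y).
MRS depends only on y: 3·y = 42 ⇒ y = 42/3 = 14.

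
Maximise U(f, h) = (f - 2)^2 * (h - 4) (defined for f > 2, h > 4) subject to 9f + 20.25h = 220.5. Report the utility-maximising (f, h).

f* = 11, h* = 6

MU_f = 2·(f−2)·(h−4), MU_h = (f−2)^2.
MRS = (2/1)·(h−4)/(f−2).
Tangency: set MRS = p_f/p_h = 9/20.25 = 4/9.
So (2/1)·(h − 4)/(f − 2) = 4/9, i.e. (h − 4) = (2/9)·(f − 2).
Rewrite the budget in excess-of-subsistence terms: 9·(f − 2) + 20.25·(h − 4) = 220.5 − 9·2 − 20.25·4 = 121.5.
Substituting, 13.5·(f − 2) = 121.5, so f − 2 = 9 and f* = 11.
Then h − 4 = (2/9)·9 = 2, so h* = 6.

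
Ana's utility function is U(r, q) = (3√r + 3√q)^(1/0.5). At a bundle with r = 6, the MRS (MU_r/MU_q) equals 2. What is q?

q = 24

For CES with ρ = 0.5, MRS = √(q/r).
Setting √(q/6) = 2 gives q/6 = 4 and q = 24.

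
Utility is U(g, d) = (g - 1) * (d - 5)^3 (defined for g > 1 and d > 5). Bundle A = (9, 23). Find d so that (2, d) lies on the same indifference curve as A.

U(9, 23) = 46656.
Set U(2, d) = 46656 and solve.
With g = 2: (2 − 1) = 1, so (d − 5)^3 = 46656/1 = 46656.
Taking the cube root (with d > 5): d − 5 = 36, so d = 41.
Check: U(2, 41) = 46656.

d = 41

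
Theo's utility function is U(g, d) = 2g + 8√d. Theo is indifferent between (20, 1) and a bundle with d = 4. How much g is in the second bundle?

g = 16

U(20, 1) = 48.
Set U(g, 4) = 48 and solve.
With d = 4: √4 = 2, so 2g = 48 − 8·2 = 32 and g = 16.
Check: U(16, 4) = 48.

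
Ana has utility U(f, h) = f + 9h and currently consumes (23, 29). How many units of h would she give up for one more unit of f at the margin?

MU_f = 1, MU_h = 9, so MRS = 1/9 at every bundle.
At (23, 29): MRS = 1/9.
That is, one extra unit of f is worth 1/9 units of h at the margin.

MRS = 1/9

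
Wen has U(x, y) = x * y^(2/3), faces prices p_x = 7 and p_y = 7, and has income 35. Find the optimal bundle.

MU_x = y^(2/3) and MU_y = 2/3·x·y^(-1/3).
MRS = MU_x/MU_y = (1.5)·y/x.
Tangency: set MRS = p_x/p_y = 7/7 = 1.
So (1.5)·y/x = 1, i.e. y = (2/3)·x.
Substitute into the budget 7·x + 7·y = 35: (35/3)·x = 35, so x* = 3.
Then y* = (2/3)·3 = 2.

x* = 3, y* = 2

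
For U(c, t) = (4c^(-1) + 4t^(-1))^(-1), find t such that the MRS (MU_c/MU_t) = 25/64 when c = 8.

For CES with ρ = -1, MRS = (t/c)^2.
Setting (t/8)^2 = 25/64 gives t/8 = 0.625 and t = 5.

t = 5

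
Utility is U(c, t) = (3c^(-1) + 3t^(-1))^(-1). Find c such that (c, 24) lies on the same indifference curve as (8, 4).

U depends on (c, t) only through S = 3c^(-1) + 3t^(-1), so equal utility means equal S. At (8, 4): S = 1.125.
With t = 24: 3·24^(-1) = 0.125, so 3c^(-1) = 1.125 − 0.125 = 1, i.e. c^(-1) = 1/3.
Hence c = 1/(1/3) = 3.
Check: U(3, 24) = 0.8889.

c = 3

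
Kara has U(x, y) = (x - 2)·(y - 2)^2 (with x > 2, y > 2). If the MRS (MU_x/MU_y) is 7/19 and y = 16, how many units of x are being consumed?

MU_x = (y−2)^2, MU_y = 2·(x−2)·(y−2).
MRS = (1/2)·(y−2)/(x−2).
Substitute y = 16: MRS = 7/(x − 2). Setting this equal to 7/19 gives x − 2 = 7/(7/19) = 19, so x = 21.

x = 21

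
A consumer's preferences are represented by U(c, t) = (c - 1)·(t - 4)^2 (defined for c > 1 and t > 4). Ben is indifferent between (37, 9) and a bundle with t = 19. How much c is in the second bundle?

c = 5

U(37, 9) = 900.
Set U(c, 19) = 900 and solve.
With t = 19: (19 − 4)^2 = 225, so (c − 1) = 900/225 = 4.
So c = 1 + 4 = 5.
Check: U(5, 19) = 900.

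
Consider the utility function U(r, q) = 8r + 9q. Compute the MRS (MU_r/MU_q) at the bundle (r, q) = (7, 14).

MRS = 8/9

MU_r = 8, MU_q = 9, so MRS = 8/9 at every bundle.
At (7, 14): MRS = 8/9.
That is, one extra unit of r is worth 8/9 units of q at the margin.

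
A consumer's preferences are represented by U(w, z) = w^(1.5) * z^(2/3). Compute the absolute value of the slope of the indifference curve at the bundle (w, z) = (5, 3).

MU_w = 1.5·√w·z^(2/3) and MU_z = 2/3·w^(1.5)·z^(-1/3).
MRS = MU_w/MU_z = (2.25)·z/w.
At (5, 3): MRS = 1.35.
The indifference curve has slope −1.35 at this bundle.

MRS = 1.35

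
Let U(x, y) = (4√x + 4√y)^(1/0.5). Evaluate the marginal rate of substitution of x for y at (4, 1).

For CES with ρ = 0.5, MRS = √(y/x).
At (4, 1): MRS = 0.5.
The indifference curve has slope −0.5 at this bundle.

MRS = 0.5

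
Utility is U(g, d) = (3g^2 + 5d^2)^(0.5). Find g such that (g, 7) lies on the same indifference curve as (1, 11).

U depends on (g, d) only through S = 3g^2 + 5d^2, so equal utility means equal S. At (1, 11): S = 608.
With d = 7: 5·7^2 = 245, so 3g^2 = 608 − 245 = 363, i.e. g^2 = 121.
Hence g = √121 = 11.
Check: U(11, 7) = 24.6577.

g = 11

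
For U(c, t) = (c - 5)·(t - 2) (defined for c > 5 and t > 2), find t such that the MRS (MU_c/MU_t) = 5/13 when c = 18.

MU_c = (t−2), MU_t = (c−5).
MRS = (t−2)/(c−5).
Substitute c = 18: MRS = (t − 2)/13. Setting this equal to 5/13 gives t − 2 = (5/13)·13 = 5, so t = 7.

t = 7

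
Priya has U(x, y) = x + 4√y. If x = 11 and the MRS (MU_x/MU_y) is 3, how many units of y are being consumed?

y = 36

MU_x = 1, MU_y = 4/(2√y).
MRS = 1 ÷ (4/(2√y)).
MRS depends only on y: 0.5·√y = 3 ⇒ √y = 3/0.5 = 6 ⇒ y = 36.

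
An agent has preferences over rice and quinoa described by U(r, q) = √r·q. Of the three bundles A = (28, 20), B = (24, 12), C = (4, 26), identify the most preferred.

Evaluate utility at each bundle:
U(A) = 105.830.
U(B) = 58.788.
U(C) = 52.000.
Highest utility is A, so A ≻ B ≻ C.

Bundle A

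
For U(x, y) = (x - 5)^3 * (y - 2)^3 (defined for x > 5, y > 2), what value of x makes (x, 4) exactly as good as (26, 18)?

U(26, 18) = 37933056.
Set U(x, 4) = 37933056 and solve.
With y = 4: (4 − 2)^3 = 8, so (x − 5)^3 = 37933056/8 = 4741632.
Taking the cube root (with x > 5): x − 5 = 168, so x = 173.
Check: U(173, 4) = 37933056.

x = 173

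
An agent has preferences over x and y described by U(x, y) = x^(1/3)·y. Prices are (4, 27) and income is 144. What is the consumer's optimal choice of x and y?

MU_x = 1/3·x^(-2/3)·y and MU_y = x^(1/3).
MRS = MU_x/MU_y = (1/3)·y/x.
Tangency: set MRS = p_x/p_y = 4/27.
So (1/3)·y/x = 4/27, i.e. y = (4/9)·x.
Substitute into the budget 4·x + 27·y = 144: 16·x = 144, so x* = 9.
Then y* = (4/9)·9 = 4.

x* = 9, y* = 4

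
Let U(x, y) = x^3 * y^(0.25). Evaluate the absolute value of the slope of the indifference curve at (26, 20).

MRS = 120/13

MU_x = 3·x^2·y^(0.25) and MU_y = 0.25·x^3·y^(-0.75).
MRS = MU_x/MU_y = (12)·y/x.
At (26, 20): MRS = 120/13.
That is, one extra unit of x is worth 120/13 units of y at the margin.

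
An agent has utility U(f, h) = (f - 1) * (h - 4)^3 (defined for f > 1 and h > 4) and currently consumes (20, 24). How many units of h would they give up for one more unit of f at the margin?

MRS = 20/57

MU_f = (h−4)^3, MU_h = 3·(f−1)·(h−4)^2.
MRS = (1/3)·(h−4)/(f−1).
At (20, 24): MRS = 20/57.
So at (20, 24) the consumer would give up 20/57 units of h for one more unit of f.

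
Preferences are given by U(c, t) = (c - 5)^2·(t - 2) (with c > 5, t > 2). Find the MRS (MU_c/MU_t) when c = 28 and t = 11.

MRS = 18/23

MU_c = 2·(c−5)·(t−2), MU_t = (c−5)^2.
MRS = (2/1)·(t−2)/(c−5).
At (28, 11): MRS = 18/23.
That is, one extra unit of c is worth 18/23 units of t at the margin.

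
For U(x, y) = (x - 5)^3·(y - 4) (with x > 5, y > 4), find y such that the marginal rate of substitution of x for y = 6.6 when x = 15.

y = 26

MU_x = 3·(x−5)^2·(y−4), MU_y = (x−5)^3.
MRS = (3/1)·(y−4)/(x−5).
Substitute x = 15: MRS = (y − 4)/(10/3). Setting this equal to 6.6 gives y − 4 = 6.6·(10/3) = 22, so y = 26.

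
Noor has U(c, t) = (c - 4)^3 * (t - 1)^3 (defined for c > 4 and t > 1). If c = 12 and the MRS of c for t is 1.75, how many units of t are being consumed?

MU_c = 3·(c−4)^2·(t−1)^3, MU_t = 3·(c−4)^3·(t−1)^2.
MRS = (t−1)/(c−4).
Substitute c = 12: MRS = (t − 1)/8. Setting this equal to 1.75 gives t − 1 = 1.75·8 = 14, so t = 15.

t = 15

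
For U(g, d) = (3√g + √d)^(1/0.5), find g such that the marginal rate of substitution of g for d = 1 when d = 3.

For CES with ρ = 0.5, MRS = (3/1)·√(d/g).
Setting (3/1)·√(3/g) = 1 gives √(3/g) = 1/3, so 3/g = 1/9 and g = 27.

g = 27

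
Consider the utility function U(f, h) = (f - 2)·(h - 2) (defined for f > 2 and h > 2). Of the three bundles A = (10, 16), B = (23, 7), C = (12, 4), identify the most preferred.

Bundle A

Evaluate utility at each bundle:
U(A) = 112.
U(B) = 105.
U(C) = 20.
Highest utility is A, so A ≻ B ≻ C.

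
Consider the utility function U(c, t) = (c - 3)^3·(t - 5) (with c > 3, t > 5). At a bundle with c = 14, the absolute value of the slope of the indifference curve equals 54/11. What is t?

MU_c = 3·(c−3)^2·(t−5), MU_t = (c−3)^3.
MRS = (3/1)·(t−5)/(c−3).
Substitute c = 14: MRS = (t − 5)/(11/3). Setting this equal to 54/11 gives t − 5 = (54/11)·(11/3) = 18, so t = 23.

t = 23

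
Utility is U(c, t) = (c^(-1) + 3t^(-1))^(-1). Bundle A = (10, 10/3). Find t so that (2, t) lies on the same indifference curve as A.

U depends on (c, t) only through S = c^(-1) + 3t^(-1), so equal utility means equal S. At (10, 10/3): S = 1.
With c = 2: 2^(-1) = 0.5, so 3t^(-1) = 1 − 0.5 = 0.5, i.e. t^(-1) = 1/6.
Hence t = 1/(1/6) = 6.
Check: U(2, 6) = 1.

t = 6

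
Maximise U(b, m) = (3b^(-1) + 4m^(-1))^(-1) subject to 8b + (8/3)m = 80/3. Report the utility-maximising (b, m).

For CES with ρ = -1, MRS = (3/4)·(m/b)^2.
Tangency: set MRS = p_b/p_m = 8/(8/3) = 3.
So (m/b)^2 = 4; taking the square root, m/b = 2, i.e. m = 2·b.
Substitute into the budget 8·b + (8/3)·m = 80/3: (40/3)·b = 80/3, so b* = 2 and m* = 2·2 = 4.

b* = 2, m* = 4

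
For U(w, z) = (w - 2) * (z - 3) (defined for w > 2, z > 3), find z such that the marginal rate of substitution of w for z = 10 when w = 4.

MU_w = (z−3), MU_z = (w−2).
MRS = (z−3)/(w−2).
Substitute w = 4: MRS = (z − 3)/2. Setting this equal to 10 gives z − 3 = 10·2 = 20, so z = 23.

z = 23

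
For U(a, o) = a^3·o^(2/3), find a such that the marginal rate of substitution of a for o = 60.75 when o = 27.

MU_a = 3·a^2·o^(2/3) and MU_o = 2/3·a^3·o^(-1/3).
MRS = MU_a/MU_o = (4.5)·o/a.
Substitute o = 27: MRS = 121.5/a. Setting 121.5/a = 60.75 gives a = 121.5/60.75 = 2.

a = 2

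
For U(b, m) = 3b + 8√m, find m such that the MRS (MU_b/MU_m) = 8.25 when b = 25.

MU_b = 3, MU_m = 8/(2√m).
MRS = 3 ÷ (8/(2√m)).
MRS depends only on m: 0.75·√m = 8.25 ⇒ √m = 8.25/0.75 = 11 ⇒ m = 121.

m = 121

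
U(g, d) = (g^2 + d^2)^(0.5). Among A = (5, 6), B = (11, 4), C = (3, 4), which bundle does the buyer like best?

Bundle B

Evaluate utility at each bundle:
U(A) = 7.810.
U(B) = 11.705.
U(C) = 5.000.
Highest utility is B, so B ≻ A ≻ C.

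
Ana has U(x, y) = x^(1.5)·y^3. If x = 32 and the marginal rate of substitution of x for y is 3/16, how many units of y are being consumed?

y = 12

MU_x = 1.5·√x·y^3 and MU_y = 3·x^(1.5)·y^2.
MRS = MU_x/MU_y = (0.5)·y/x.
Substitute x = 32: MRS = y/64. Setting y/64 = 3/16 gives y = (3/16)·64 = 12.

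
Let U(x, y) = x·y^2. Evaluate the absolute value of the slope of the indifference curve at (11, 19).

MRS = 19/22

MU_x = y^2 and MU_y = 2·x·y.
MRS = MU_x/MU_y = (1/2)·y/x.
At (11, 19): MRS = 19/22.
That is, one extra unit of x is worth 19/22 units of y at the margin.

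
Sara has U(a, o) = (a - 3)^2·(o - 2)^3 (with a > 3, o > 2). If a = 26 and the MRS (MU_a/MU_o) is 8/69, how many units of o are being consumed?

MU_a = 2·(a−3)·(o−2)^3, MU_o = 3·(a−3)^2·(o−2)^2.
MRS = (2/3)·(o−2)/(a−3).
Substitute a = 26: MRS = (o − 2)/34.5. Setting this equal to 8/69 gives o − 2 = (8/69)·34.5 = 4, so o = 6.

o = 6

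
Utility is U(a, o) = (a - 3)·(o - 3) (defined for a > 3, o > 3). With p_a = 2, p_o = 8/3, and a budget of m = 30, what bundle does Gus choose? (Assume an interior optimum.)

a* = 7, o* = 6

MU_a = (o−3), MU_o = (a−3).
MRS = (o−3)/(a−3).
Tangency: set MRS = p_a/p_o = 2/(8/3) = 0.75.
So (o − 3)/(a − 3) = 0.75, i.e. (o − 3) = 0.75·(a − 3).
Rewrite the budget in excess-of-subsistence terms: 2·(a − 3) + (8/3)·(o − 3) = 30 − 2·3 − (8/3)·3 = 16.
Substituting, 4·(a − 3) = 16, so a − 3 = 4 and a* = 7.
Then o − 3 = 0.75·4 = 3, so o* = 6.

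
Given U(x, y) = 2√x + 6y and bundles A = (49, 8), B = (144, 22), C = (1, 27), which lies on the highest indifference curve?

Bundle C

Evaluate utility at each bundle:
U(A) = 62.000.
U(B) = 156.000.
U(C) = 164.000.
Highest utility is C, so C ≻ B ≻ A.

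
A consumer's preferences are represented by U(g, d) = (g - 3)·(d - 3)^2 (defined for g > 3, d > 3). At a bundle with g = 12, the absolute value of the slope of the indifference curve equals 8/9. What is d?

MU_g = (d−3)^2, MU_d = 2·(g−3)·(d−3).
MRS = (1/2)·(d−3)/(g−3).
Substitute g = 12: MRS = (d − 3)/18. Setting this equal to 8/9 gives d − 3 = (8/9)·18 = 16, so d = 19.

d = 19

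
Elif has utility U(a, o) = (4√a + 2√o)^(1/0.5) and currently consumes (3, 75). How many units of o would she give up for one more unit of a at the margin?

MRS = 10

For CES with ρ = 0.5, MRS = (4/2)·√(o/a).
At (3, 75): MRS = 10.
The indifference curve has slope −10 at this bundle.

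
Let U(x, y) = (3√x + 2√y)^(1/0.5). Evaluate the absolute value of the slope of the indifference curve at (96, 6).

For CES with ρ = 0.5, MRS = (3/2)·√(y/x).
At (96, 6): MRS = 0.375.
So at (96, 6) the consumer would give up 0.375 units of y for one more unit of x.

MRS = 0.375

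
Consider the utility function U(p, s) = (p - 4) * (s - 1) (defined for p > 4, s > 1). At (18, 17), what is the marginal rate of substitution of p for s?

MRS = 8/7

MU_p = (s−1), MU_s = (p−4).
MRS = (s−1)/(p−4).
At (18, 17): MRS = 8/7.
So at (18, 17) the consumer would give up 8/7 units of s for one more unit of p.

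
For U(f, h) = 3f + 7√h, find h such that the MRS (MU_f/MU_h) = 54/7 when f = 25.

h = 81

MU_f = 3, MU_h = 7/(2√h).
MRS = 3 ÷ (7/(2√h)).
MRS depends only on h: (6/7)·√h = 54/7 ⇒ √h = (54/7)/(6/7) = 9 ⇒ h = 81.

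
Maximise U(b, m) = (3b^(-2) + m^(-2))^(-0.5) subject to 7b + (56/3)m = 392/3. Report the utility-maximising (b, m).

For CES with ρ = -2, MRS = (3/1)·(m/b)^3.
Tangency: set MRS = p_b/p_m = 7/(56/3) = 0.375.
So (m/b)^3 = 0.125; taking the cube root, m/b = 0.5, i.e. m = 0.5·b.
Substitute into the budget 7·b + (56/3)·m = 392/3: (49/3)·b = 392/3, so b* = 8 and m* = 0.5·8 = 4.

b* = 8, m* = 4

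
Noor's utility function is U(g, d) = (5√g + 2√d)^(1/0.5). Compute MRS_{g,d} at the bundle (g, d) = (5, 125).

MRS = 12.5

For CES with ρ = 0.5, MRS = (5/2)·√(d/g).
At (5, 125): MRS = 12.5.
So at (5, 125) the consumer would give up 12.5 units of d for one more unit of g.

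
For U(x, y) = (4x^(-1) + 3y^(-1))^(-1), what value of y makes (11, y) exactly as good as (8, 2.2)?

y = 2

U depends on (x, y) only through S = 4x^(-1) + 3y^(-1), so equal utility means equal S. At (8, 2.2): S = 41/22.
With x = 11: 4·11^(-1) = 4/11, so 3y^(-1) = 41/22 − 4/11 = 1.5, i.e. y^(-1) = 0.5.
Hence y = 1/0.5 = 2.
Check: U(11, 2) = 0.5366.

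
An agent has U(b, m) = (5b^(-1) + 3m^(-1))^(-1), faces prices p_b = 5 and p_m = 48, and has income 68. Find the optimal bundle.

For CES with ρ = -1, MRS = (5/3)·(m/b)^2.
Tangency: set MRS = p_b/p_m = 5/48.
So (m/b)^2 = 1/16; taking the square root, m/b = 0.25, i.e. m = 0.25·b.
Substitute into the budget 5·b + 48·m = 68: 17·b = 68, so b* = 4 and m* = 0.25·4 = 1.

b* = 4, m* = 1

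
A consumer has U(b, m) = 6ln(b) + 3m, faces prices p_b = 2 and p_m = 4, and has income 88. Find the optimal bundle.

b* = 4, m* = 20

MU_b = 6/b, MU_m = 3.
MRS = 6/b ÷ 3.
Tangency: set MRS = p_b/p_m = 2/4 = 0.5.
MRS depends only on b: 2/b = 0.5 ⇒ b* = 2/0.5 = 4.
From the budget, 4·m = 88 − 2·4 = 80, so m* = 20.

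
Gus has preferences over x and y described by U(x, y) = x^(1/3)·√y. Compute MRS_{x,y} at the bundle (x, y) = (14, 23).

MRS = 23/21

MU_x = 1/3·x^(-2/3)·√y and MU_y = 0.5·x^(1/3)·y^(-0.5).
MRS = MU_x/MU_y = (2/3)·y/x.
At (14, 23): MRS = 23/21.
The indifference curve has slope −23/21 at this bundle.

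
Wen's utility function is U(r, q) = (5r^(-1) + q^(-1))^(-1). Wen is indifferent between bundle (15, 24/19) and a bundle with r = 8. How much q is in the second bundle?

U depends on (r, q) only through S = 5r^(-1) + q^(-1), so equal utility means equal S. At (15, 24/19): S = 1.125.
With r = 8: 5·8^(-1) = 0.625, so q^(-1) = 1.125 − 0.625 = 0.5.
Hence q = 1/0.5 = 2.
Check: U(8, 2) = 0.8889.

q = 2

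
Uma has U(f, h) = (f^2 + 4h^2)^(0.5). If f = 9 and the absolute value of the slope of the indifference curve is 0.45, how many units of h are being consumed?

For CES with ρ = 2, MRS = (1/4)·(h/f)^(-1).
Setting (1/4)·(h/9)^(-1) = 0.45 gives (h/9)^(-1) = 1.8, so h/9 = 5/9 and h = 5.

h = 5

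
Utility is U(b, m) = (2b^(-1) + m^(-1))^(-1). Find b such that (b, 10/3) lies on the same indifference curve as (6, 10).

U depends on (b, m) only through S = 2b^(-1) + m^(-1), so equal utility means equal S. At (6, 10): S = 13/30.
With m = 10/3: (10/3)^(-1) = 0.3, so 2b^(-1) = 13/30 − 0.3 = 2/15, i.e. b^(-1) = 1/15.
Hence b = 1/(1/15) = 15.
Check: U(15, 10/3) = 2.3077.

b = 15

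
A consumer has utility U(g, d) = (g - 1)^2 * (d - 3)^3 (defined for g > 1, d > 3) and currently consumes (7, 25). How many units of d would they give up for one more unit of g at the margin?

MU_g = 2·(g−1)·(d−3)^3, MU_d = 3·(g−1)^2·(d−3)^2.
MRS = (2/3)·(d−3)/(g−1).
At (7, 25): MRS = 22/9.
That is, one extra unit of g is worth 22/9 units of d at the margin.

MRS = 22/9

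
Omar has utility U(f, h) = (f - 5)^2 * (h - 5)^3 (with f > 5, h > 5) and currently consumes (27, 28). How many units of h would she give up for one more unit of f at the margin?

MRS = 23/33

MU_f = 2·(f−5)·(h−5)^3, MU_h = 3·(f−5)^2·(h−5)^2.
MRS = (2/3)·(h−5)/(f−5).
At (27, 28): MRS = 23/33.
The indifference curve has slope −23/33 at this bundle.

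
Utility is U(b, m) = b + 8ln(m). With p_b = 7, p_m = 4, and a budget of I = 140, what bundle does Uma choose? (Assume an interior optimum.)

b* = 12, m* = 14

MU_b = 1, MU_m = 8/m.
MRS = 1 ÷ (8/m).
Tangency: set MRS = p_b/p_m = 7/4 = 1.75.
MRS depends only on m: 0.125·m = 1.75 ⇒ m* = 1.75/0.125 = 14.
From the budget, 7·b = 140 − 4·14 = 84, so b* = 12.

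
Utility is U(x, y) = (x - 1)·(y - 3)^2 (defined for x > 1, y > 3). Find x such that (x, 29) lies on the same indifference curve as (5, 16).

x = 2

U(5, 16) = 676.
Set U(x, 29) = 676 and solve.
With y = 29: (29 − 3)^2 = 676, so (x − 1) = 676/676 = 1.
So x = 1 + 1 = 2.
Check: U(2, 29) = 676.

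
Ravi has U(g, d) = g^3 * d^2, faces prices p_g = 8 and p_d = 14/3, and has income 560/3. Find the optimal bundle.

g* = 14, d* = 16

MU_g = 3·g^2·d^2 and MU_d = 2·g^3·d.
MRS = MU_g/MU_d = (3/2)·d/g.
Tangency: set MRS = p_g/p_d = 8/(14/3) = 12/7.
So (3/2)·d/g = 12/7, i.e. d = (8/7)·g.
Substitute into the budget 8·g + (14/3)·d = 560/3: (40/3)·g = 560/3, so g* = 14.
Then d* = (8/7)·14 = 16.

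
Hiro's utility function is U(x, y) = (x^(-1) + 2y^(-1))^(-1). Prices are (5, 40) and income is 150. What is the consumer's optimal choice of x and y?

x* = 6, y* = 3

For CES with ρ = -1, MRS = (1/2)·(y/x)^2.
Tangency: set MRS = p_x/p_y = 5/40 = 0.125.
So (y/x)^2 = 0.25; taking the square root, y/x = 0.5, i.e. y = 0.5·x.
Substitute into the budget 5·x + 40·y = 150: 25·x = 150, so x* = 6 and y* = 0.5·6 = 3.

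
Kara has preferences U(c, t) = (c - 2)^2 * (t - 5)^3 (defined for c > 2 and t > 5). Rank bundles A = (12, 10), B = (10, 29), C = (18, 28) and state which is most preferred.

Evaluate utility at each bundle:
U(A) = 12500.
U(B) = 884736.
U(C) = 3114752.
Highest utility is C, so C ≻ B ≻ A.

Bundle C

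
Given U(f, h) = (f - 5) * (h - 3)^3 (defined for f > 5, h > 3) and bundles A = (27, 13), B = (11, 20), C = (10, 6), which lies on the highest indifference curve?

Evaluate utility at each bundle:
U(A) = 22000.
U(B) = 29478.
U(C) = 135.
Highest utility is B, so B ≻ A ≻ C.

Bundle B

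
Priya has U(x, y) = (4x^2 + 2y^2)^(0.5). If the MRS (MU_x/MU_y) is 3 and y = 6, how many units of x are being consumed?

x = 9

For CES with ρ = 2, MRS = (4/2)·(y/x)^(-1).
Setting (4/2)·(6/x)^(-1) = 3 gives (6/x)^(-1) = 1.5, so 6/x = 2/3 and x = 9.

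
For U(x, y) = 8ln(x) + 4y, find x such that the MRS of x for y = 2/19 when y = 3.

x = 19

MU_x = 8/x, MU_y = 4.
MRS = 8/x ÷ 4.
MRS depends only on x: 2/x = 2/19 ⇒ x = 2/(2/19) = 19.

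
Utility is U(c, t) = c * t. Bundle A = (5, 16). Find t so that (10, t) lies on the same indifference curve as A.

t = 8

U(5, 16) = 80.
Set U(10, t) = 80 and solve.
With c = 10: t = 80/10 = 8.
Check: U(10, 8) = 80.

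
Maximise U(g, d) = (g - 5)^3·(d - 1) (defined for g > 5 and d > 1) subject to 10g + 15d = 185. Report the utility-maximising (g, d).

MU_g = 3·(g−5)^2·(d−1), MU_d = (g−5)^3.
MRS = (3/1)·(d−1)/(g−5).
Tangency: set MRS = p_g/p_d = 10/15 = 2/3.
So (3/1)·(d − 1)/(g − 5) = 2/3, i.e. (d − 1) = (2/9)·(g − 5).
Rewrite the budget in excess-of-subsistence terms: 10·(g − 5) + 15·(d − 1) = 185 − 10·5 − 15·1 = 120.
Substituting, (40/3)·(g − 5) = 120, so g − 5 = 9 and g* = 14.
Then d − 1 = (2/9)·9 = 2, so d* = 3.

g* = 14, d* = 3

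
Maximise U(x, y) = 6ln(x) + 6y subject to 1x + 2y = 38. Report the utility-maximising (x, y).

MU_x = 6/x, MU_y = 6.
MRS = 6/x ÷ 6.
Tangency: set MRS = p_x/p_y = 1/2 = 0.5.
MRS depends only on x: 1/x = 0.5 ⇒ x* = 1/0.5 = 2.
From the budget, 2·y = 38 − 1·2 = 36, so y* = 18.

x* = 2, y* = 18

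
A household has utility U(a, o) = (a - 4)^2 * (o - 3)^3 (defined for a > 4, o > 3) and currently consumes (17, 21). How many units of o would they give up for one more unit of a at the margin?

MRS = 12/13

MU_a = 2·(a−4)·(o−3)^3, MU_o = 3·(a−4)^2·(o−3)^2.
MRS = (2/3)·(o−3)/(a−4).
At (17, 21): MRS = 12/13.
So at (17, 21) the consumer would give up 12/13 units of o for one more unit of a.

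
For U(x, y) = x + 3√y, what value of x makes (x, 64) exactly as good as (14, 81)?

U(14, 81) = 41.
Set U(x, 64) = 41 and solve.
With y = 64: √64 = 8, so x = 41 − 3·8 = 17.
Check: U(17, 64) = 41.

x = 17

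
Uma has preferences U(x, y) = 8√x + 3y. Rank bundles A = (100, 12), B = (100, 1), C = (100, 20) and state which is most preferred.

Evaluate utility at each bundle:
U(A) = 116.000.
U(B) = 83.000.
U(C) = 140.000.
Highest utility is C, so C ≻ A ≻ B.

Bundle C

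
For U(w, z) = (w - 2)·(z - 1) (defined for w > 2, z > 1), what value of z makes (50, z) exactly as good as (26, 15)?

U(26, 15) = 336.
Set U(50, z) = 336 and solve.
With w = 50: (50 − 2) = 48, so (z − 1) = 336/48 = 7.
So z = 1 + 7 = 8.
Check: U(50, 8) = 336.

z = 8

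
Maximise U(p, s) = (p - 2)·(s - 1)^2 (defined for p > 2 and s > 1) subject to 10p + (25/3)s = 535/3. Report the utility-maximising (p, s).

p* = 7, s* = 13

MU_p = (s−1)^2, MU_s = 2·(p−2)·(s−1).
MRS = (1/2)·(s−1)/(p−2).
Tangency: set MRS = p_p/p_s = 10/(25/3) = 1.2.
So (1/2)·(s − 1)/(p − 2) = 1.2, i.e. (s − 1) = 2.4·(p − 2).
Rewrite the budget in excess-of-subsistence terms: 10·(p − 2) + (25/3)·(s − 1) = 535/3 − 10·2 − (25/3)·1 = 150.
Substituting, 30·(p − 2) = 150, so p − 2 = 5 and p* = 7.
Then s − 1 = 2.4·5 = 12, so s* = 13.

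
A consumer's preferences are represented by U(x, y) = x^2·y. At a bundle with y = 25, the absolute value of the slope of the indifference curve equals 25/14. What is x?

MU_x = 2·x·y and MU_y = x^2.
MRS = MU_x/MU_y = (2/1)·y/x.
Substitute y = 25: MRS = 50/x. Setting 50/x = 25/14 gives x = 50/(25/14) = 28.

x = 28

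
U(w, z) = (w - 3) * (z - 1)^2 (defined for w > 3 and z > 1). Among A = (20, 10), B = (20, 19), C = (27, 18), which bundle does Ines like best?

Bundle C

Evaluate utility at each bundle:
U(A) = 1377.
U(B) = 5508.
U(C) = 6936.
Highest utility is C, so C ≻ B ≻ A.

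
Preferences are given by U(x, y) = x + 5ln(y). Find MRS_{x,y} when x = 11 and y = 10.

MRS = 2

MU_x = 1, MU_y = 5/y.
MRS = 1 ÷ (5/y).
At (11, 10): MRS = 2.
So at (11, 10) the consumer would give up 2 units of y for one more unit of x.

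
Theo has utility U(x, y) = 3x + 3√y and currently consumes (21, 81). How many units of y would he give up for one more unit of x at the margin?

MU_x = 3, MU_y = 3/(2√y).
MRS = 3 ÷ (3/(2√y)).
At (21, 81): MRS = 18.
The indifference curve has slope −18 at this bundle.

MRS = 18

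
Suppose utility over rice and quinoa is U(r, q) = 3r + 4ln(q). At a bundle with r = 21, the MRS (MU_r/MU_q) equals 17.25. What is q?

q = 23

MU_r = 3, MU_q = 4/q.
MRS = 3 ÷ (4/q).
MRS depends only on q: 0.75·q = 17.25 ⇒ q = 17.25/0.75 = 23.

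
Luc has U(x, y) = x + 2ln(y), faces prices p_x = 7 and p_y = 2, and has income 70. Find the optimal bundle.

x* = 8, y* = 7

MU_x = 1, MU_y = 2/y.
MRS = 1 ÷ (2/y).
Tangency: set MRS = p_x/p_y = 7/2 = 3.5.
MRS depends only on y: 0.5·y = 3.5 ⇒ y* = 3.5/0.5 = 7.
From the budget, 7·x = 70 − 2·7 = 56, so x* = 8.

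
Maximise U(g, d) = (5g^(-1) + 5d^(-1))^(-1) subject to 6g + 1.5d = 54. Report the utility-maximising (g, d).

g* = 6, d* = 12

For CES with ρ = -1, MRS = (d/g)^2.
Tangency: set MRS = p_g/p_d = 6/1.5 = 4.
So (d/g)^2 = 4; taking the square root, d/g = 2, i.e. d = 2·g.
Substitute into the budget 6·g + 1.5·d = 54: 9·g = 54, so g* = 6 and d* = 2·6 = 12.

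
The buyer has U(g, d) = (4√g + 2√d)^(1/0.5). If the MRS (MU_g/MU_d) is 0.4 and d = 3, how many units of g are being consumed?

For CES with ρ = 0.5, MRS = (4/2)·√(d/g).
Setting (4/2)·√(3/g) = 0.4 gives √(3/g) = 0.2, so 3/g = 1/25 and g = 75.

g = 75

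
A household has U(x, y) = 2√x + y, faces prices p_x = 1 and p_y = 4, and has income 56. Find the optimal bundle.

x* = 16, y* = 10

MU_x = 2/(2√x), MU_y = 1.
MRS = 2/(2√x) ÷ 1.
Tangency: set MRS = p_x/p_y = 1/4 = 0.25.
MRS depends only on x: 1/√x = 0.25 ⇒ √x = 1/0.25 = 4 ⇒ x* = 16.
From the budget, 4·y = 56 − 1·16 = 40, so y* = 10.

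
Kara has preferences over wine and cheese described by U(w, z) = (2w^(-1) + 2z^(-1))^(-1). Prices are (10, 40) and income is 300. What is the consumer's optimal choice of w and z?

w* = 10, z* = 5

For CES with ρ = -1, MRS = (z/w)^2.
Tangency: set MRS = p_w/p_z = 10/40 = 0.25.
So (z/w)^2 = 0.25; taking the square root, z/w = 0.5, i.e. z = 0.5·w.
Substitute into the budget 10·w + 40·z = 300: 30·w = 300, so w* = 10 and z* = 0.5·10 = 5.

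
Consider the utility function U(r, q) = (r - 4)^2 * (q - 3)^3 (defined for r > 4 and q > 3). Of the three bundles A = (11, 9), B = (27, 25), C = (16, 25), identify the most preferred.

Bundle B

Evaluate utility at each bundle:
U(A) = 10584.
U(B) = 5632792.
U(C) = 1533312.
Highest utility is B, so B ≻ C ≻ A.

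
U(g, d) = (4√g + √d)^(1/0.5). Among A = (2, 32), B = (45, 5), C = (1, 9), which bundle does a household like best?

Bundle B

Evaluate utility at each bundle:
U(A) = 128.000.
U(B) = 845.000.
U(C) = 49.000.
Highest utility is B, so B ≻ A ≻ C.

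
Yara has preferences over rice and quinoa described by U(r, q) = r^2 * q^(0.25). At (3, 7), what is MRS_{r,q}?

MRS = 56/3

MU_r = 2·r·q^(0.25) and MU_q = 0.25·r^2·q^(-0.75).
MRS = MU_r/MU_q = (8)·q/r.
At (3, 7): MRS = 56/3.
That is, one extra unit of r is worth 56/3 units of q at the margin.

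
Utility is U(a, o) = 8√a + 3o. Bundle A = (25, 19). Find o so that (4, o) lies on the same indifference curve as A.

U(25, 19) = 97.
Set U(4, o) = 97 and solve.
With a = 4: √4 = 2, so 3o = 97 − 8·2 = 81 and o = 27.
Check: U(4, 27) = 97.

o = 27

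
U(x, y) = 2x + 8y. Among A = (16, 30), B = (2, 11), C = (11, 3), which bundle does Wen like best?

Evaluate utility at each bundle:
U(A) = 272.
U(B) = 92.
U(C) = 46.
Highest utility is A, so A ≻ B ≻ C.

Bundle A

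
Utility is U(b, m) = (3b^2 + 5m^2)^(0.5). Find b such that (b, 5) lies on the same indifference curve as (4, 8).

U depends on (b, m) only through S = 3b^2 + 5m^2, so equal utility means equal S. At (4, 8): S = 368.
With m = 5: 5·5^2 = 125, so 3b^2 = 368 − 125 = 243, i.e. b^2 = 81.
Hence b = √81 = 9.
Check: U(9, 5) = 19.1833.

b = 9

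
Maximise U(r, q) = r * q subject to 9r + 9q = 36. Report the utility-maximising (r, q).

MU_r = q and MU_q = r.
MRS = MU_r/MU_q = q/r.
Tangency: set MRS = p_r/p_q = 9/9 = 1.
So q/r = 1, i.e. q = r.
Substitute into the budget 9·r + 9·q = 36: 18·r = 36, so r* = 2.
Then q* = 2.

r* = 2, q* = 2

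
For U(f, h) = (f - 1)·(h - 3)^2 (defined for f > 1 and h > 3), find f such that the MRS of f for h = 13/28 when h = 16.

MU_f = (h−3)^2, MU_h = 2·(f−1)·(h−3).
MRS = (1/2)·(h−3)/(f−1).
Substitute h = 16: MRS = 6.5/(f − 1). Setting this equal to 13/28 gives f − 1 = 6.5/(13/28) = 14, so f = 15.

f = 15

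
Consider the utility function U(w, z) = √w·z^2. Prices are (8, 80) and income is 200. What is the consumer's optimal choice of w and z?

w* = 5, z* = 2

MU_w = 0.5·w^(-0.5)·z^2 and MU_z = 2·√w·z.
MRS = MU_w/MU_z = (0.25)·z/w.
Tangency: set MRS = p_w/p_z = 8/80 = 0.1.
So (0.25)·z/w = 0.1, i.e. z = 0.4·w.
Substitute into the budget 8·w + 80·z = 200: 40·w = 200, so w* = 5.
Then z* = 0.4·5 = 2.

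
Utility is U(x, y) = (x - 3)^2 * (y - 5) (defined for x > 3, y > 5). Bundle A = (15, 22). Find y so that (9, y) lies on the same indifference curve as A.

y = 73

U(15, 22) = 2448.
Set U(9, y) = 2448 and solve.
With x = 9: (9 − 3)^2 = 36, so (y − 5) = 2448/36 = 68.
So y = 5 + 68 = 73.
Check: U(9, 73) = 2448.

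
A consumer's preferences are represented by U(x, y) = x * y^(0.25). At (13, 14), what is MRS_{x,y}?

MRS = 56/13

MU_x = y^(0.25) and MU_y = 0.25·x·y^(-0.75).
MRS = MU_x/MU_y = (4)·y/x.
At (13, 14): MRS = 56/13.
That is, one extra unit of x is worth 56/13 units of y at the margin.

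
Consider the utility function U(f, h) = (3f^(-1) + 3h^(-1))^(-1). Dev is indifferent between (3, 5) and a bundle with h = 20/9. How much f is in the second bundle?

U depends on (f, h) only through S = 3f^(-1) + 3h^(-1), so equal utility means equal S. At (3, 5): S = 1.6.
With h = 20/9: 3·(20/9)^(-1) = 1.35, so 3f^(-1) = 1.6 − 1.35 = 0.25, i.e. f^(-1) = 1/12.
Hence f = 1/(1/12) = 12.
Check: U(12, 20/9) = 0.625.

f = 12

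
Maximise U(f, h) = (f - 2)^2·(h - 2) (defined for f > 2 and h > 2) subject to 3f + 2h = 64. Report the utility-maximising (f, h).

f* = 14, h* = 11

MU_f = 2·(f−2)·(h−2), MU_h = (f−2)^2.
MRS = (2/1)·(h−2)/(f−2).
Tangency: set MRS = p_f/p_h = 3/2 = 1.5.
So (2/1)·(h − 2)/(f − 2) = 1.5, i.e. (h − 2) = 0.75·(f − 2).
Rewrite the budget in excess-of-subsistence terms: 3·(f − 2) + 2·(h − 2) = 64 − 3·2 − 2·2 = 54.
Substituting, 4.5·(f − 2) = 54, so f − 2 = 12 and f* = 14.
Then h − 2 = 0.75·12 = 9, so h* = 11.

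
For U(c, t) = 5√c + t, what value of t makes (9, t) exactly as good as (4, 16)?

U(4, 16) = 26.
Set U(9, t) = 26 and solve.
With c = 9: √9 = 3, so t = 26 − 5·3 = 11.
Check: U(9, 11) = 26.

t = 11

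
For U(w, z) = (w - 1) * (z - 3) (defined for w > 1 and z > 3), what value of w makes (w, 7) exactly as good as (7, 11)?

w = 13

U(7, 11) = 48.
Set U(w, 7) = 48 and solve.
With z = 7: (7 − 3) = 4, so (w − 1) = 48/4 = 12.
So w = 1 + 12 = 13.
Check: U(13, 7) = 48.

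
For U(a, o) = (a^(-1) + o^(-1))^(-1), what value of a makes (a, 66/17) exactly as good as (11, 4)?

U depends on (a, o) only through S = a^(-1) + o^(-1), so equal utility means equal S. At (11, 4): S = 15/44.
With o = 66/17: (66/17)^(-1) = 17/66, so a^(-1) = 15/44 − 17/66 = 1/12.
Hence a = 1/(1/12) = 12.
Check: U(12, 66/17) = 2.9333.

a = 12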